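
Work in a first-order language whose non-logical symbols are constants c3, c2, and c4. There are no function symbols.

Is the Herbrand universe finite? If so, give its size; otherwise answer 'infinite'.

3

There are no function symbols, so every ground term is one of the 3 constants.
The Herbrand universe is {c3, c2, c4}, which is finite with 3 elements.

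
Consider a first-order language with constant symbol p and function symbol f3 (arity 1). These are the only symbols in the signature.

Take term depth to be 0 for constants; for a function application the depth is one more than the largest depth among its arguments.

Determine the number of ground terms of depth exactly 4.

Count level by level. With function symbols f3/1, the terms of depth ≤ k are the 1 constant together with each function applied to depth-≤(k−1) tuples, so N_k = 1 + N_{k-1}.
N_0 = 1
N_1 = 1 + 1 = 2
N_2 = 1 + 2 = 3
N_3 = 1 + 3 = 4
N_4 = 1 + 4 = 5
Terms of depth exactly 4: N_4 − N_3 = 5 − 4 = 1.

1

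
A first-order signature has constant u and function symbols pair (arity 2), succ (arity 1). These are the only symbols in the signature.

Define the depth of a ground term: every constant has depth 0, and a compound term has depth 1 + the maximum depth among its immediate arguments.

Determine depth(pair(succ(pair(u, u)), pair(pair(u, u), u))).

3

depth(pair(u, u)) = 1 + max(0, 0) = 1
depth(succ(pair(u, u))) = 1 + depth(pair(u, u)) = 1 + 1 = 2
depth(pair(pair(u, u), u)) = 1 + max(1, 0) = 2
depth(pair(succ(pair(u, u)), pair(pair(u, u), u))) = 1 + max(2, 2) = 3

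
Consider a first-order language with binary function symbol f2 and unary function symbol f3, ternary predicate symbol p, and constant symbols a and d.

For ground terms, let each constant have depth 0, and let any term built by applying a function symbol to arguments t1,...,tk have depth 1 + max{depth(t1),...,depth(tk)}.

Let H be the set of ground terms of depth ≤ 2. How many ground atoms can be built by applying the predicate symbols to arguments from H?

405224

First count ground terms of depth ≤ 2.
Write N_k for the number of ground terms of depth ≤ k. A term of depth ≤ k is either a constant or a function symbol applied to arguments of depth ≤ k−1, so N_k = 2 + N_{k-1}^2 + N_{k-1}.
N_0 = 2
N_1 = 2 + 2^2 + 2 = 8
N_2 = 2 + 8^2 + 8 = 74
So |H| = 74.
Ground atoms are formed by filling each argument slot of a predicate with a term from H, so an r-ary predicate gives |H|^r atoms:
  p: 74^3 = 405224
Total ground atoms: 405224.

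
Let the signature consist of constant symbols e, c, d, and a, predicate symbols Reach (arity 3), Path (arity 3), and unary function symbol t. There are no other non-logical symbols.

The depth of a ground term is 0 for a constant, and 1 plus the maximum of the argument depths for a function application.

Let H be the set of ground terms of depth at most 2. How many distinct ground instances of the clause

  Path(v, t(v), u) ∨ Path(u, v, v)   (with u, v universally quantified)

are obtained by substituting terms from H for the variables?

Ground terms of depth ≤ 2:
  Let N_k = |{terms of depth ≤ k}|. Then N_0 = 4 and N_k = 4 + N_{k-1} for k ≥ 1 (one summand per function symbol, arity giving the exponent).
  N_0 = 4
  N_1 = 4 + 4 = 8
  N_2 = 4 + 8 = 12
So there are 12 ground terms available for substitution.
The body mentions every one of the 2 quantified variables; since ground terms form a free algebra, no two substitutions collapse to the same formula.
Number of ground instances = 12^2 = 144.

144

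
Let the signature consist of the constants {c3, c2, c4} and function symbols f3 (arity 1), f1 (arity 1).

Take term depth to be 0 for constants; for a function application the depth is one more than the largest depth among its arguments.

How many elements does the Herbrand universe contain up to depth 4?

Count level by level. With function symbols f3/1, f1/1, the terms of depth ≤ k are the 3 constants together with each function applied to depth-≤(k−1) tuples, so N_k = 3 + N_{k-1} + N_{k-1}.
N_0 = 3
N_1 = 3 + 3 + 3 = 9
N_2 = 3 + 9 + 9 = 21
N_3 = 3 + 21 + 21 = 45
N_4 = 3 + 45 + 45 = 93

93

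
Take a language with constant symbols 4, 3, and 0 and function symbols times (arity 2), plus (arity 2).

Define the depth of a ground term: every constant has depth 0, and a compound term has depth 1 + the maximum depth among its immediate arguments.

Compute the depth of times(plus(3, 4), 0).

depth(plus(3, 4)) = 1 + max(0, 0) = 1
depth(times(plus(3, 4), 0)) = 1 + max(1, 0) = 2

2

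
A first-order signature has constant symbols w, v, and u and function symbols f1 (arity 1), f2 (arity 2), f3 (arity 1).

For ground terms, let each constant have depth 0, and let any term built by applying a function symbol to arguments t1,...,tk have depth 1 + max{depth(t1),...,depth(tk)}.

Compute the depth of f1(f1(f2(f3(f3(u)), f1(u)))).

5

depth(f3(u)) = 1 + depth(u) = 1 + 0 = 1
depth(f3(f3(u))) = 1 + depth(f3(u)) = 1 + 1 = 2
depth(f1(u)) = 1 + depth(u) = 1 + 0 = 1
depth(f2(f3(f3(u)), f1(u))) = 1 + max(2, 1) = 3
depth(f1(f2(f3(f3(u)), f1(u)))) = 1 + depth(f2(f3(f3(u)), f1(u))) = 1 + 3 = 4
depth(f1(f1(f2(f3(f3(u)), f1(u))))) = 1 + depth(f1(f2(f3(f3(u)), f1(u)))) = 1 + 4 = 5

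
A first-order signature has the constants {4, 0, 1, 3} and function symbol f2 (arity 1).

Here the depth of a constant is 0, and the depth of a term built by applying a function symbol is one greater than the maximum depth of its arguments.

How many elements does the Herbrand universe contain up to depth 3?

16

Let N_k = |{terms of depth ≤ k}|. Then N_0 = 4 and N_k = 4 + N_{k-1} for k ≥ 1 (one summand per function symbol, arity giving the exponent).
N_0 = 4
N_1 = 4 + 4 = 8
N_2 = 4 + 8 = 12
N_3 = 4 + 12 = 16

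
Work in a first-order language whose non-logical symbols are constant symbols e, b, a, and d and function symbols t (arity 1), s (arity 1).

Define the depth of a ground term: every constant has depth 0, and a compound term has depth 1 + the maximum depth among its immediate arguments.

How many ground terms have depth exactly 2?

16

If N_k denotes the number of depth-≤k ground terms, the 4 constants give N_0 = 4, and each function symbol of arity r contributes N_{k-1}^r new terms at level k: N_k = 4 + N_{k-1} + N_{k-1}.
N_0 = 4
N_1 = 4 + 4 + 4 = 12
N_2 = 4 + 12 + 12 = 28
Terms of depth exactly 2: N_2 − N_1 = 28 − 12 = 16.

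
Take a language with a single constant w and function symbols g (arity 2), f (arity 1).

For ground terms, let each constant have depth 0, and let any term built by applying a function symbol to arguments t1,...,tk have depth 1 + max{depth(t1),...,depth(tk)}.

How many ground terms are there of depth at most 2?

13

Write N_k for the number of ground terms of depth ≤ k. A term of depth ≤ k is either a constant or a function symbol applied to arguments of depth ≤ k−1, so N_k = 1 + N_{k-1}^2 + N_{k-1}.
N_0 = 1
N_1 = 1 + 1^2 + 1 = 3
N_2 = 1 + 3^2 + 3 = 13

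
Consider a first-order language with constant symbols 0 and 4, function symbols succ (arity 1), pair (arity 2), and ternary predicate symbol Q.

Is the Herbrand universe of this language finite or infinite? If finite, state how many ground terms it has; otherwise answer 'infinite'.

The signature has at least one function symbol (succ, arity 1) and at least one constant (0).
Iterating succ gives infinitely many distinct ground terms: 0, succ(0), succ(succ(0)), ...
So the Herbrand universe is infinite.

infinite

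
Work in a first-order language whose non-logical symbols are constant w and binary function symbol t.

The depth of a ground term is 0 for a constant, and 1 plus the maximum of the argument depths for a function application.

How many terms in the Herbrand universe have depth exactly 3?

Write N_k for the number of ground terms of depth ≤ k. A term of depth ≤ k is either a constant or a function symbol applied to arguments of depth ≤ k−1, so N_k = 1 + N_{k-1}^2.
N_0 = 1
N_1 = 1 + 1^2 = 2
N_2 = 1 + 2^2 = 5
N_3 = 1 + 5^2 = 26
Terms of depth exactly 3: N_3 − N_2 = 26 − 5 = 21.

21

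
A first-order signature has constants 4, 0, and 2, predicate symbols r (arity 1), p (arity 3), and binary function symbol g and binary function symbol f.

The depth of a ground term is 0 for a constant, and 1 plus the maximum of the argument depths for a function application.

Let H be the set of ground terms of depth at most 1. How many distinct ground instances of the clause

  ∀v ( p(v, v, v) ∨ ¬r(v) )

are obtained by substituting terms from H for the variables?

Ground terms of depth ≤ 1:
  Write N_k for the number of ground terms of depth ≤ k. A term of depth ≤ k is either a constant or a function symbol applied to arguments of depth ≤ k−1, so N_k = 3 + N_{k-1}^2 + N_{k-1}^2.
  N_0 = 3
  N_1 = 3 + 3^2 + 3^2 = 21
So there are 21 ground terms available for substitution.
The body mentions the single quantified variable v; since ground terms form a free algebra, no two substitutions collapse to the same formula.
Number of ground instances = 21.

21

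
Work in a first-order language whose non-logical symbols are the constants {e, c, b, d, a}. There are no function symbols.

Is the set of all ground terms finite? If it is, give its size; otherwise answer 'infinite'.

5

There are no function symbols, so every ground term is one of the 5 constants.
The Herbrand universe is {e, c, b, d, a}, which is finite with 5 elements.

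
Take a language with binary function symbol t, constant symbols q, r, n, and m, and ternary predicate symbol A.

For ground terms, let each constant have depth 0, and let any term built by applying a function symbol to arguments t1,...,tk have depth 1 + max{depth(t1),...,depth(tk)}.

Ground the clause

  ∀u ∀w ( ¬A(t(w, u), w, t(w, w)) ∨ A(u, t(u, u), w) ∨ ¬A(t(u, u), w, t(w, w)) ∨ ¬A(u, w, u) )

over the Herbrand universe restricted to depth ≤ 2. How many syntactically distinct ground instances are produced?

163216

Ground terms of depth ≤ 2:
  If N_k denotes the number of depth-≤k ground terms, the 4 constants give N_0 = 4, and each function symbol of arity r contributes N_{k-1}^r new terms at level k: N_k = 4 + N_{k-1}^2.
  N_0 = 4
  N_1 = 4 + 4^2 = 20
  N_2 = 4 + 20^2 = 404
So there are 404 ground terms available for substitution.
The body mentions every one of the 2 quantified variables; since ground terms form a free algebra, no two substitutions collapse to the same formula.
Number of ground instances = 404^2 = 163216.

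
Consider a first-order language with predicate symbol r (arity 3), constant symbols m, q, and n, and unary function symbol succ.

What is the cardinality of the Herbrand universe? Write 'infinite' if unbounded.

The signature has at least one function symbol (succ, arity 1) and at least one constant (m).
Iterating succ gives infinitely many distinct ground terms: m, succ(m), succ(succ(m)), ...
So the Herbrand universe is infinite.

infinite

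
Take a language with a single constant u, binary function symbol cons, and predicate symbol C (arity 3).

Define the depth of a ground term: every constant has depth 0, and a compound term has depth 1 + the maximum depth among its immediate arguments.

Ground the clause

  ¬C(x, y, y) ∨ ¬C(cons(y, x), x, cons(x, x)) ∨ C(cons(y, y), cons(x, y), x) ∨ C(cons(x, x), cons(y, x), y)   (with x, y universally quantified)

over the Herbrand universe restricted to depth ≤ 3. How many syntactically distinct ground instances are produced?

676

Ground terms of depth ≤ 3:
  Write N_k for the number of ground terms of depth ≤ k. A term of depth ≤ k is either a constant or a function symbol applied to arguments of depth ≤ k−1, so N_k = 1 + N_{k-1}^2.
  N_0 = 1
  N_1 = 1 + 1^2 = 2
  N_2 = 1 + 2^2 = 5
  N_3 = 1 + 5^2 = 26
So there are 26 ground terms available for substitution.
Each of x, y ranges independently over the available ground terms, and distinct assignments produce distinct instances.
Number of ground instances = 26^2 = 676.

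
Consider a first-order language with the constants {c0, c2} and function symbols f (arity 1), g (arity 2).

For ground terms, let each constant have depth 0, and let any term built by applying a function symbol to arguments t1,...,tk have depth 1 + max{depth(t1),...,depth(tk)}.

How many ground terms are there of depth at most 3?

Count level by level. With function symbols f/1, g/2, the terms of depth ≤ k are the 2 constants together with each function applied to depth-≤(k−1) tuples, so N_k = 2 + N_{k-1} + N_{k-1}^2.
N_0 = 2
N_1 = 2 + 2 + 2^2 = 8
N_2 = 2 + 8 + 8^2 = 74
N_3 = 2 + 74 + 74^2 = 5552

5552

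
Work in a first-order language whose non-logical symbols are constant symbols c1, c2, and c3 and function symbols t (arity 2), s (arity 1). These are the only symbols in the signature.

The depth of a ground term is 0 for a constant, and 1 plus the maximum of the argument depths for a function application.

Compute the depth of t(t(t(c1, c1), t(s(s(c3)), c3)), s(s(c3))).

5

depth(t(c1, c1)) = 1 + max(0, 0) = 1
depth(s(c3)) = 1 + depth(c3) = 1 + 0 = 1
depth(s(s(c3))) = 1 + depth(s(c3)) = 1 + 1 = 2
depth(t(s(s(c3)), c3)) = 1 + max(2, 0) = 3
depth(t(t(c1, c1), t(s(s(c3)), c3))) = 1 + max(1, 3) = 4
depth(t(t(t(c1, c1), t(s(s(c3)), c3)), s(s(c3)))) = 1 + max(4, 2) = 5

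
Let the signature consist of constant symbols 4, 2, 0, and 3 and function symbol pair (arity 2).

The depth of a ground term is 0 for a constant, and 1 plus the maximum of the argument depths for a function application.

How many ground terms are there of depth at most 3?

Let N_k = |{terms of depth ≤ k}|. Then N_0 = 4 and N_k = 4 + N_{k-1}^2 for k ≥ 1 (one summand per function symbol, arity giving the exponent).
N_0 = 4
N_1 = 4 + 4^2 = 20
N_2 = 4 + 20^2 = 404
N_3 = 4 + 404^2 = 163220

163220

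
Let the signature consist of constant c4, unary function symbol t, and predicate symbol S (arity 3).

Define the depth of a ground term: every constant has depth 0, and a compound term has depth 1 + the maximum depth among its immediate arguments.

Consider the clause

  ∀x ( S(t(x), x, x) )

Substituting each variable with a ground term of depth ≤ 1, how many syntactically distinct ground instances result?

2

Ground terms of depth ≤ 1:
  If N_k denotes the number of depth-≤k ground terms, the 1 constant gives N_0 = 1, and each function symbol of arity r contributes N_{k-1}^r new terms at level k: N_k = 1 + N_{k-1}.
  N_0 = 1
  N_1 = 1 + 1 = 2
  Explicitly: c4, t(c4).
So there are 2 ground terms available for substitution.
The body mentions the single quantified variable x; since ground terms form a free algebra, no two substitutions collapse to the same formula.
Number of ground instances = 2.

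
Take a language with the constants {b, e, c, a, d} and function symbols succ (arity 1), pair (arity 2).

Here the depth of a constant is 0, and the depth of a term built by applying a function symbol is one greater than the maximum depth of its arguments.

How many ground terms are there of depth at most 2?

1265

Let N_k = |{terms of depth ≤ k}|. Then N_0 = 5 and N_k = 5 + N_{k-1} + N_{k-1}^2 for k ≥ 1 (one summand per function symbol, arity giving the exponent).
N_0 = 5
N_1 = 5 + 5 + 5^2 = 35
N_2 = 5 + 35 + 35^2 = 1265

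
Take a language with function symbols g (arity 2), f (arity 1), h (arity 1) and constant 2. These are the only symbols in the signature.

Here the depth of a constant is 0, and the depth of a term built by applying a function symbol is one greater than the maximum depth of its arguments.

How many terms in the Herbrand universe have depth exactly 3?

651

If N_k denotes the number of depth-≤k ground terms, the 1 constant gives N_0 = 1, and each function symbol of arity r contributes N_{k-1}^r new terms at level k: N_k = 1 + N_{k-1}^2 + N_{k-1} + N_{k-1}.
N_0 = 1
N_1 = 1 + 1^2 + 1 + 1 = 4
N_2 = 1 + 4^2 + 4 + 4 = 25
N_3 = 1 + 25^2 + 25 + 25 = 676
Terms of depth exactly 3: N_3 − N_2 = 676 − 25 = 651.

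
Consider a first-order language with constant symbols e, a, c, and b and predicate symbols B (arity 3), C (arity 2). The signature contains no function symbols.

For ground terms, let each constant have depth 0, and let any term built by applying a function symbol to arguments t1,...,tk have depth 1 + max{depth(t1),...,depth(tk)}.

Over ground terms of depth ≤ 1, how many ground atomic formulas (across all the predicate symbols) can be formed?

80

First count ground terms of depth ≤ 1.
With no function symbols every ground term is a constant, so there are exactly 4 ground terms at every depth bound.
N_0 = 4
N_1 = 4
Explicitly: e, a, c, b.
So |H| = 4.
A ground atom is a predicate applied to a tuple of terms from H, so the count is the sum over predicates of |H|^arity:
  B: 4^3 = 64;  C: 4^2 = 16
Total ground atoms: 64 + 16 = 80.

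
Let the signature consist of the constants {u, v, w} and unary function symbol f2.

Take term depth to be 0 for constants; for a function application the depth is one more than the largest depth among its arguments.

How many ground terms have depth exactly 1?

3

Count level by level. With function symbols f2/1, the terms of depth ≤ k are the 3 constants together with each function applied to depth-≤(k−1) tuples, so N_k = 3 + N_{k-1}.
N_0 = 3
N_1 = 3 + 3 = 6
Terms of depth exactly 1: N_1 − N_0 = 6 − 3 = 3.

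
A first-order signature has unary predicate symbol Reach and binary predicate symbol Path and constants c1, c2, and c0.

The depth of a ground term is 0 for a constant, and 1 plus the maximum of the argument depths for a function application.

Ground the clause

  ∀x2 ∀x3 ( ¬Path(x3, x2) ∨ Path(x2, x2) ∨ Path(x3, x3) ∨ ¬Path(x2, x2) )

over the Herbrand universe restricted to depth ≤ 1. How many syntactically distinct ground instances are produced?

9

Ground terms of depth ≤ 1:
  With no function symbols every ground term is a constant, so there are exactly 3 ground terms at every depth bound.
  N_0 = 3
  N_1 = 3
So there are 3 ground terms available for substitution.
The clause has 2 distinct variables (x2, x3), each appearing in the body. In the free term algebra distinct substitutions yield syntactically distinct ground instances.
Number of ground instances = 3^2 = 9.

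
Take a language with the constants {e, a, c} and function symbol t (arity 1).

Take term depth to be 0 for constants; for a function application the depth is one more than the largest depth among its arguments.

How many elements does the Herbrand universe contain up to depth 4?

Write N_k for the number of ground terms of depth ≤ k. A term of depth ≤ k is either a constant or a function symbol applied to arguments of depth ≤ k−1, so N_k = 3 + N_{k-1}.
N_0 = 3
N_1 = 3 + 3 = 6
N_2 = 3 + 6 = 9
N_3 = 3 + 9 = 12
N_4 = 3 + 12 = 15

15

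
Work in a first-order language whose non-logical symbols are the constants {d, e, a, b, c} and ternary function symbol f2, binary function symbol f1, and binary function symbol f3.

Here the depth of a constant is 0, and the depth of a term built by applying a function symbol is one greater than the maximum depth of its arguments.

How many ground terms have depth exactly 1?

Count level by level. With function symbols f2/3, f1/2, f3/2, the terms of depth ≤ k are the 5 constants together with each function applied to depth-≤(k−1) tuples, so N_k = 5 + N_{k-1}^3 + N_{k-1}^2 + N_{k-1}^2.
N_0 = 5
N_1 = 5 + 5^3 + 5^2 + 5^2 = 180
Terms of depth exactly 1: N_1 − N_0 = 180 − 5 = 175.

175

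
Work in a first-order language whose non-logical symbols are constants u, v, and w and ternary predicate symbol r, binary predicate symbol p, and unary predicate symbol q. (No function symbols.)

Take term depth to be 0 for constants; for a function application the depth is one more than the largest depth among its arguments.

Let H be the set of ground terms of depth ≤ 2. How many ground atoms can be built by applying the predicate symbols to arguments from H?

First count ground terms of depth ≤ 2.
With no function symbols every ground term is a constant, so there are exactly 3 ground terms at every depth bound.
N_0 = 3
N_1 = 3
N_2 = 3
Explicitly: u, v, w.
So |H| = 3.
Each predicate of arity r yields |H|^r ground atoms (one per choice of an r-tuple from H):
  r: 3^3 = 27;  p: 3^2 = 9;  q: 3
Total ground atoms: 27 + 9 + 3 = 39.

39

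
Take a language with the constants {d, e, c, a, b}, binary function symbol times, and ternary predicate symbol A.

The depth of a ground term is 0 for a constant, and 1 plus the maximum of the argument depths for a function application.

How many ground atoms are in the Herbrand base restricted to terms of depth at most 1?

First count ground terms of depth ≤ 1.
If N_k denotes the number of depth-≤k ground terms, the 5 constants give N_0 = 5, and each function symbol of arity r contributes N_{k-1}^r new terms at level k: N_k = 5 + N_{k-1}^2.
N_0 = 5
N_1 = 5 + 5^2 = 30
So |H| = 30.
Each predicate of arity r yields |H|^r ground atoms (one per choice of an r-tuple from H):
  A: 30^3 = 27000
Total ground atoms: 27000.

27000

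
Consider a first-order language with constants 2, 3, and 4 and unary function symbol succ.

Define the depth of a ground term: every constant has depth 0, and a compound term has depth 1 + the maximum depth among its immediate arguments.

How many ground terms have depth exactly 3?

3

Count level by level. With function symbols succ/1, the terms of depth ≤ k are the 3 constants together with each function applied to depth-≤(k−1) tuples, so N_k = 3 + N_{k-1}.
N_0 = 3
N_1 = 3 + 3 = 6
N_2 = 3 + 6 = 9
N_3 = 3 + 9 = 12
Terms of depth exactly 3: N_3 − N_2 = 12 − 9 = 3.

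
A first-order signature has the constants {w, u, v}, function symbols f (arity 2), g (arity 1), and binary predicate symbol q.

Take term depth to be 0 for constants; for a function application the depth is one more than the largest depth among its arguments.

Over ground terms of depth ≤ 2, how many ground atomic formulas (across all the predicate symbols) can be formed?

59049

First count ground terms of depth ≤ 2.
Let N_k = |{terms of depth ≤ k}|. Then N_0 = 3 and N_k = 3 + N_{k-1}^2 + N_{k-1} for k ≥ 1 (one summand per function symbol, arity giving the exponent).
N_0 = 3
N_1 = 3 + 3^2 + 3 = 15
N_2 = 3 + 15^2 + 15 = 243
So |H| = 243.
Each predicate of arity r yields |H|^r ground atoms (one per choice of an r-tuple from H):
  q: 243^2 = 59049
Total ground atoms: 59049.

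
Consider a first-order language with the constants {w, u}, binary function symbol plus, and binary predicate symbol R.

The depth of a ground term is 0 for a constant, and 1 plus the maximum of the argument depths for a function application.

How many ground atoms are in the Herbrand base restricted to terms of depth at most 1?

First count ground terms of depth ≤ 1.
Let N_k = |{terms of depth ≤ k}|. Then N_0 = 2 and N_k = 2 + N_{k-1}^2 for k ≥ 1 (one summand per function symbol, arity giving the exponent).
N_0 = 2
N_1 = 2 + 2^2 = 6
Explicitly: w, u, plus(w, w), plus(w, u), plus(u, w), plus(u, u).
So |H| = 6.
For each predicate symbol, the number of ground atoms is |H| raised to its arity; summing:
  R: 6^2 = 36
Total ground atoms: 36.

36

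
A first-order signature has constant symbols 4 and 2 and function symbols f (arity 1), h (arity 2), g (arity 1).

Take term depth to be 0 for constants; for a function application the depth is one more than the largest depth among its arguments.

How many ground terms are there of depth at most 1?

10

Count level by level. With function symbols f/1, h/2, g/1, the terms of depth ≤ k are the 2 constants together with each function applied to depth-≤(k−1) tuples, so N_k = 2 + N_{k-1} + N_{k-1}^2 + N_{k-1}.
N_0 = 2
N_1 = 2 + 2 + 2^2 + 2 = 10
Explicitly: 4, 2, f(4), f(2), h(4, 4), h(4, 2), h(2, 4), h(2, 2), g(4), g(2).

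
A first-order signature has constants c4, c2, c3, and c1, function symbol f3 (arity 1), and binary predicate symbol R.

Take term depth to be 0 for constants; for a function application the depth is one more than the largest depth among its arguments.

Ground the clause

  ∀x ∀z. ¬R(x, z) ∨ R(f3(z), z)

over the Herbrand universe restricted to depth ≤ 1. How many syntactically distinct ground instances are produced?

Ground terms of depth ≤ 1:
  Let N_k count ground terms of depth at most k. Each non-constant term of depth ≤ k is some function symbol applied to depth-≤(k−1) arguments, giving N_k = 4 + N_{k-1}.
  N_0 = 4
  N_1 = 4 + 4 = 8
  Explicitly: c4, c2, c3, c1, f3(c4), f3(c2), f3(c3), f3(c1).
So there are 8 ground terms available for substitution.
The clause has 2 distinct variables (x, z), each appearing in the body. In the free term algebra distinct substitutions yield syntactically distinct ground instances.
Number of ground instances = 8^2 = 64.

64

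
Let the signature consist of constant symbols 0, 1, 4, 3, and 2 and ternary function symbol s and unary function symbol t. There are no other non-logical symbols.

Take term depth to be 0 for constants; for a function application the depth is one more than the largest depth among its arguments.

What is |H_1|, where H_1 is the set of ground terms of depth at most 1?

Write N_k for the number of ground terms of depth ≤ k. A term of depth ≤ k is either a constant or a function symbol applied to arguments of depth ≤ k−1, so N_k = 5 + N_{k-1}^3 + N_{k-1}.
N_0 = 5
N_1 = 5 + 5^3 + 5 = 135

135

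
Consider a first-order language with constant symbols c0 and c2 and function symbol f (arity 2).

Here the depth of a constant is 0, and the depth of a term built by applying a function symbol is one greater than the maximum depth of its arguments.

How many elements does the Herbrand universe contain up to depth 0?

2

If N_k denotes the number of depth-≤k ground terms, the 2 constants give N_0 = 2, and each function symbol of arity r contributes N_{k-1}^r new terms at level k: N_k = 2 + N_{k-1}^2.
N_0 = 2
Explicitly: c0, c2.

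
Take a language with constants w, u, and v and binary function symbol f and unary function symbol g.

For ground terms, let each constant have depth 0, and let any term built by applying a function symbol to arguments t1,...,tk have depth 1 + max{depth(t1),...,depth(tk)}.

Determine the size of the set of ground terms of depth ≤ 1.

15

Count level by level. With function symbols f/2, g/1, the terms of depth ≤ k are the 3 constants together with each function applied to depth-≤(k−1) tuples, so N_k = 3 + N_{k-1}^2 + N_{k-1}.
N_0 = 3
N_1 = 3 + 3^2 + 3 = 15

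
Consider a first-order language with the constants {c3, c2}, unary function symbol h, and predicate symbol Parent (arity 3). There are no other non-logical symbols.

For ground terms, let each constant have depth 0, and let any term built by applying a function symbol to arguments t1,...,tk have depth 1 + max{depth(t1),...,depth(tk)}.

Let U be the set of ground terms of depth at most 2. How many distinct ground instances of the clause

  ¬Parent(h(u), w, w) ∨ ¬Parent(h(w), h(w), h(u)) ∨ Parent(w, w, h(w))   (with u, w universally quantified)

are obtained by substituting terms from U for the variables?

Ground terms of depth ≤ 2:
  Count level by level. With function symbols h/1, the terms of depth ≤ k are the 2 constants together with each function applied to depth-≤(k−1) tuples, so N_k = 2 + N_{k-1}.
  N_0 = 2
  N_1 = 2 + 2 = 4
  N_2 = 2 + 4 = 6
So there are 6 ground terms available for substitution.
The body mentions every one of the 2 quantified variables; since ground terms form a free algebra, no two substitutions collapse to the same formula.
Number of ground instances = 6^2 = 36.

36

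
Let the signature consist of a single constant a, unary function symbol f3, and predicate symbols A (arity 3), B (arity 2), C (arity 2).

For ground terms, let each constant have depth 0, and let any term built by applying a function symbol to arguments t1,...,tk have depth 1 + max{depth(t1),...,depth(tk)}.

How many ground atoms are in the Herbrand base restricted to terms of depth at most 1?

16

First count ground terms of depth ≤ 1.
If N_k denotes the number of depth-≤k ground terms, the 1 constant gives N_0 = 1, and each function symbol of arity r contributes N_{k-1}^r new terms at level k: N_k = 1 + N_{k-1}.
N_0 = 1
N_1 = 1 + 1 = 2
So |H| = 2.
For each predicate symbol, the number of ground atoms is |H| raised to its arity; summing:
  A: 2^3 = 8;  B: 2^2 = 4;  C: 2^2 = 4
Total ground atoms: 8 + 4 + 4 = 16.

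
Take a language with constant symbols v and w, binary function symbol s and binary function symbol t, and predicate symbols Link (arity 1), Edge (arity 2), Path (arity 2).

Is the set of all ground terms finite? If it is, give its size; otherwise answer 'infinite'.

infinite

The signature has at least one function symbol (s, arity 2) and at least one constant (v).
Iterating s gives infinitely many distinct ground terms: v, s(v, v), s(s(v, v), s(v, v)), ...
So the Herbrand universe is infinite.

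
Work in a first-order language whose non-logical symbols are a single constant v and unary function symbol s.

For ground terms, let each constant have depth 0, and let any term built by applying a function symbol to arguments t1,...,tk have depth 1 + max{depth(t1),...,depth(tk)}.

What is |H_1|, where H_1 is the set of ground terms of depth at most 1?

2

Count level by level. With function symbols s/1, the terms of depth ≤ k are the 1 constant together with each function applied to depth-≤(k−1) tuples, so N_k = 1 + N_{k-1}.
N_0 = 1
N_1 = 1 + 1 = 2
Explicitly: v, s(v).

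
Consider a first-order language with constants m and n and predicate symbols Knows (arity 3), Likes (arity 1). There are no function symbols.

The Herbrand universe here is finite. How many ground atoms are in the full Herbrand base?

With no function symbols, the Herbrand universe is just the 2 constants.
Ground atoms per predicate: Knows: 2^3 = 8, Likes: 2.
Herbrand base size = 8 + 2 = 10.

10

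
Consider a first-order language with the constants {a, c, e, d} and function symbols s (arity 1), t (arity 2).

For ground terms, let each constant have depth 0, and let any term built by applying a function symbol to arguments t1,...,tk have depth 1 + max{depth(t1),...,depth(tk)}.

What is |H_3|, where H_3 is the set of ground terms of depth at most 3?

Let N_k count ground terms of depth at most k. Each non-constant term of depth ≤ k is some function symbol applied to depth-≤(k−1) arguments, giving N_k = 4 + N_{k-1} + N_{k-1}^2.
N_0 = 4
N_1 = 4 + 4 + 4^2 = 24
N_2 = 4 + 24 + 24^2 = 604
N_3 = 4 + 604 + 604^2 = 365424

365424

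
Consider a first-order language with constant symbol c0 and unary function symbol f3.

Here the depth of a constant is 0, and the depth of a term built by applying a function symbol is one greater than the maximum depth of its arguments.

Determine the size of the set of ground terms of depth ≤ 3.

Let N_k count ground terms of depth at most k. Each non-constant term of depth ≤ k is some function symbol applied to depth-≤(k−1) arguments, giving N_k = 1 + N_{k-1}.
N_0 = 1
N_1 = 1 + 1 = 2
N_2 = 1 + 2 = 3
N_3 = 1 + 3 = 4

4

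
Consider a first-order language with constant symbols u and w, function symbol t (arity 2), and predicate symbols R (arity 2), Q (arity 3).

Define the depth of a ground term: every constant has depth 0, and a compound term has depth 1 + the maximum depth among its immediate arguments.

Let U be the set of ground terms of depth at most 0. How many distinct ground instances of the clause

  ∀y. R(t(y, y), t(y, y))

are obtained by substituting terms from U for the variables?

2

Ground terms of depth ≤ 0:
  Let N_k count ground terms of depth at most k. Each non-constant term of depth ≤ k is some function symbol applied to depth-≤(k−1) arguments, giving N_k = 2 + N_{k-1}^2.
  N_0 = 2
  Explicitly: u, w.
So there are 2 ground terms available for substitution.
The variable y ranges independently over the available ground terms, and distinct assignments produce distinct instances.
Number of ground instances = 2.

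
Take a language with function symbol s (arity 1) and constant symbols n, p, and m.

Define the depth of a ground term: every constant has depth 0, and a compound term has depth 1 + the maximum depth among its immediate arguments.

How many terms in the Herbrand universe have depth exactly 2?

Count level by level. With function symbols s/1, the terms of depth ≤ k are the 3 constants together with each function applied to depth-≤(k−1) tuples, so N_k = 3 + N_{k-1}.
N_0 = 3
N_1 = 3 + 3 = 6
N_2 = 3 + 6 = 9
Terms of depth exactly 2: N_2 − N_1 = 9 − 6 = 3.

3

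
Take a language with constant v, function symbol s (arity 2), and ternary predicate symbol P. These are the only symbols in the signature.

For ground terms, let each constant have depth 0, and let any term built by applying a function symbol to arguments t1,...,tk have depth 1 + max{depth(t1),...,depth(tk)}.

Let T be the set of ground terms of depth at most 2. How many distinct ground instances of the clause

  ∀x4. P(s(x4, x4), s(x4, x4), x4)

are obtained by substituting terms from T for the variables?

Ground terms of depth ≤ 2:
  If N_k denotes the number of depth-≤k ground terms, the 1 constant gives N_0 = 1, and each function symbol of arity r contributes N_{k-1}^r new terms at level k: N_k = 1 + N_{k-1}^2.
  N_0 = 1
  N_1 = 1 + 1^2 = 2
  N_2 = 1 + 2^2 = 5
  Explicitly: v, s(v, v), s(v, s(v, v)), s(s(v, v), v), s(s(v, v), s(v, v)).
So there are 5 ground terms available for substitution.
The clause has 1 distinct variable (x4), which appears in the body. In the free term algebra distinct substitutions yield syntactically distinct ground instances.
Number of ground instances = 5.

5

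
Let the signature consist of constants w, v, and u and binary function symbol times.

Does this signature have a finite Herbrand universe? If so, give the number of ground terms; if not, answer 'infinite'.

The signature has at least one function symbol (times, arity 2) and at least one constant (w).
Iterating times gives infinitely many distinct ground terms: w, times(w, w), times(times(w, w), times(w, w)), ...
So the Herbrand universe is infinite.

infinite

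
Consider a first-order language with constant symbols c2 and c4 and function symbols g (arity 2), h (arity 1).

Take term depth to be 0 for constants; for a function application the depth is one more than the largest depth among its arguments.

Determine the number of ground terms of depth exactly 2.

Let N_k = |{terms of depth ≤ k}|. Then N_0 = 2 and N_k = 2 + N_{k-1}^2 + N_{k-1} for k ≥ 1 (one summand per function symbol, arity giving the exponent).
N_0 = 2
N_1 = 2 + 2^2 + 2 = 8
N_2 = 2 + 8^2 + 8 = 74
Terms of depth exactly 2: N_2 − N_1 = 74 − 8 = 66.

66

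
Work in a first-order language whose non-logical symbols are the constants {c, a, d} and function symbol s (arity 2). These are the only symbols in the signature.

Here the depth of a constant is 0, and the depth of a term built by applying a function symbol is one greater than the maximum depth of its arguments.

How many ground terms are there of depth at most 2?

Write N_k for the number of ground terms of depth ≤ k. A term of depth ≤ k is either a constant or a function symbol applied to arguments of depth ≤ k−1, so N_k = 3 + N_{k-1}^2.
N_0 = 3
N_1 = 3 + 3^2 = 12
N_2 = 3 + 12^2 = 147

147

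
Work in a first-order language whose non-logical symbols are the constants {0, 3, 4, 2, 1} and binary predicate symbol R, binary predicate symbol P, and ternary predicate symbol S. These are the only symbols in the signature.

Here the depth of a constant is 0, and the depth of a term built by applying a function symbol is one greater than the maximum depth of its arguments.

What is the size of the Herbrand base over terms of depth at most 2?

First count ground terms of depth ≤ 2.
With no function symbols every ground term is a constant, so there are exactly 5 ground terms at every depth bound.
N_0 = 5
N_1 = 5
N_2 = 5
Explicitly: 0, 3, 4, 2, 1.
So |H| = 5.
Ground atoms are formed by filling each argument slot of a predicate with a term from H, so an r-ary predicate gives |H|^r atoms:
  R: 5^2 = 25;  P: 5^2 = 25;  S: 5^3 = 125
Total ground atoms: 25 + 25 + 125 = 175.

175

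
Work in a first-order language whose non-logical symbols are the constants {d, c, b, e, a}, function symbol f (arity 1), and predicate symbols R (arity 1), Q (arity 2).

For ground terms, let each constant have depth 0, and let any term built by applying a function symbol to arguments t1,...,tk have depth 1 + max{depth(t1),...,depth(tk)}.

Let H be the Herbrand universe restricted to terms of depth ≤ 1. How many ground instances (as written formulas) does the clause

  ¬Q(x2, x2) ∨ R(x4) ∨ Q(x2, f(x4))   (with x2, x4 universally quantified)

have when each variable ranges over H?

100

Ground terms of depth ≤ 1:
  Let N_k count ground terms of depth at most k. Each non-constant term of depth ≤ k is some function symbol applied to depth-≤(k−1) arguments, giving N_k = 5 + N_{k-1}.
  N_0 = 5
  N_1 = 5 + 5 = 10
  Explicitly: d, c, b, e, a, f(d), f(c), f(b), f(e), f(a).
So there are 10 ground terms available for substitution.
Each of x2, x4 ranges independently over the available ground terms, and distinct assignments produce distinct instances.
Number of ground instances = 10^2 = 100.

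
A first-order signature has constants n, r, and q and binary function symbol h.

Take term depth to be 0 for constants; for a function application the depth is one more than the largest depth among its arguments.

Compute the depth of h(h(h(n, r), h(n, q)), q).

3

depth(h(n, r)) = 1 + max(0, 0) = 1
depth(h(n, q)) = 1 + max(0, 0) = 1
depth(h(h(n, r), h(n, q))) = 1 + max(1, 1) = 2
depth(h(h(h(n, r), h(n, q)), q)) = 1 + max(2, 0) = 3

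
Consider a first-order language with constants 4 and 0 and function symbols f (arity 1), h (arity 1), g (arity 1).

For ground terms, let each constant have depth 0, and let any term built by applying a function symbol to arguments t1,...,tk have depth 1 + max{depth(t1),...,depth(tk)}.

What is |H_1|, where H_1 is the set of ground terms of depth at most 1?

Count level by level. With function symbols f/1, h/1, g/1, the terms of depth ≤ k are the 2 constants together with each function applied to depth-≤(k−1) tuples, so N_k = 2 + N_{k-1} + N_{k-1} + N_{k-1}.
N_0 = 2
N_1 = 2 + 2 + 2 + 2 = 8

8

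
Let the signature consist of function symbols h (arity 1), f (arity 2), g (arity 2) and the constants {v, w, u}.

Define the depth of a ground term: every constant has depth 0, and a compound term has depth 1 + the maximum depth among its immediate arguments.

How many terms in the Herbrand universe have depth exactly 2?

1155

Count level by level. With function symbols h/1, f/2, g/2, the terms of depth ≤ k are the 3 constants together with each function applied to depth-≤(k−1) tuples, so N_k = 3 + N_{k-1} + N_{k-1}^2 + N_{k-1}^2.
N_0 = 3
N_1 = 3 + 3 + 3^2 + 3^2 = 24
N_2 = 3 + 24 + 24^2 + 24^2 = 1179
Terms of depth exactly 2: N_2 − N_1 = 1179 − 24 = 1155.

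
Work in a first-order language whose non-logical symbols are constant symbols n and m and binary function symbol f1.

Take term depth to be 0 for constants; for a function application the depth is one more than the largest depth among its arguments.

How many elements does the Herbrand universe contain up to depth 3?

1446

Let N_k = |{terms of depth ≤ k}|. Then N_0 = 2 and N_k = 2 + N_{k-1}^2 for k ≥ 1 (one summand per function symbol, arity giving the exponent).
N_0 = 2
N_1 = 2 + 2^2 = 6
N_2 = 2 + 6^2 = 38
N_3 = 2 + 38^2 = 1446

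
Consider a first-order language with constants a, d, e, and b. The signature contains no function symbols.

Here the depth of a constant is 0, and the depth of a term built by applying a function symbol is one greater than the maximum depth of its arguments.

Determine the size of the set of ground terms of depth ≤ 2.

With no function symbols every ground term is a constant, so there are exactly 4 ground terms at every depth bound.
N_0 = 4
N_1 = 4
N_2 = 4

4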